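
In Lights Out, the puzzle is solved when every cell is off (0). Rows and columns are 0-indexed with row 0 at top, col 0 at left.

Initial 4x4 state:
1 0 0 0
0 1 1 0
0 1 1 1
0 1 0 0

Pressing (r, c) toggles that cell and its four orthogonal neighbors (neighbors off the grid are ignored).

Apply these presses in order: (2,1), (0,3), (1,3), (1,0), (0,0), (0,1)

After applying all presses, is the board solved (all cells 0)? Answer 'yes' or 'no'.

After press 1 at (2,1):
1 0 0 0
0 0 1 0
1 0 0 1
0 0 0 0

After press 2 at (0,3):
1 0 1 1
0 0 1 1
1 0 0 1
0 0 0 0

After press 3 at (1,3):
1 0 1 0
0 0 0 0
1 0 0 0
0 0 0 0

After press 4 at (1,0):
0 0 1 0
1 1 0 0
0 0 0 0
0 0 0 0

After press 5 at (0,0):
1 1 1 0
0 1 0 0
0 0 0 0
0 0 0 0

After press 6 at (0,1):
0 0 0 0
0 0 0 0
0 0 0 0
0 0 0 0

Lights still on: 0

Answer: yes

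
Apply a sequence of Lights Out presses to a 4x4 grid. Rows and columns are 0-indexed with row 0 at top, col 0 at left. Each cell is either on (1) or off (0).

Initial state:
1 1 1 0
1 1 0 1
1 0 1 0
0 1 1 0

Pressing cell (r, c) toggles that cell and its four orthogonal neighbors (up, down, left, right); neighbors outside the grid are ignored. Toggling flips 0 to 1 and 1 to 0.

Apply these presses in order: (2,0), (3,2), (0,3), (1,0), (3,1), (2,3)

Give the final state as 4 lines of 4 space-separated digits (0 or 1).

Answer: 0 1 0 1
1 0 0 1
1 0 1 1
0 1 1 0

Derivation:
After press 1 at (2,0):
1 1 1 0
0 1 0 1
0 1 1 0
1 1 1 0

After press 2 at (3,2):
1 1 1 0
0 1 0 1
0 1 0 0
1 0 0 1

After press 3 at (0,3):
1 1 0 1
0 1 0 0
0 1 0 0
1 0 0 1

After press 4 at (1,0):
0 1 0 1
1 0 0 0
1 1 0 0
1 0 0 1

After press 5 at (3,1):
0 1 0 1
1 0 0 0
1 0 0 0
0 1 1 1

After press 6 at (2,3):
0 1 0 1
1 0 0 1
1 0 1 1
0 1 1 0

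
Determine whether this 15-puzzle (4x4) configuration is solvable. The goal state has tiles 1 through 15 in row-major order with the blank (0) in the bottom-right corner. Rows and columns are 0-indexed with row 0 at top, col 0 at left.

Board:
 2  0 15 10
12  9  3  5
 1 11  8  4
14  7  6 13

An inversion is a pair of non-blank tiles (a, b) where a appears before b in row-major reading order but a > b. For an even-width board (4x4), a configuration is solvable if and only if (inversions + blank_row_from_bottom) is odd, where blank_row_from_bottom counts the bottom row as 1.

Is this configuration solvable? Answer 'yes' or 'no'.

Inversions: 52
Blank is in row 0 (0-indexed from top), which is row 4 counting from the bottom (bottom = 1).
52 + 4 = 56, which is even, so the puzzle is not solvable.

Answer: no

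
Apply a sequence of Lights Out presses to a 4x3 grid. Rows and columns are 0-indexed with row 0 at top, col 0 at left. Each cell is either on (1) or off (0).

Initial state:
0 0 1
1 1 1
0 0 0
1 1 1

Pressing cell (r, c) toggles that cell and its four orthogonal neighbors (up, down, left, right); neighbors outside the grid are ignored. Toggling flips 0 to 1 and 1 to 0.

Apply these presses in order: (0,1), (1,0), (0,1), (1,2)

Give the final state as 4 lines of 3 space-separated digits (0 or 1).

Answer: 1 0 0
0 1 0
1 0 1
1 1 1

Derivation:
After press 1 at (0,1):
1 1 0
1 0 1
0 0 0
1 1 1

After press 2 at (1,0):
0 1 0
0 1 1
1 0 0
1 1 1

After press 3 at (0,1):
1 0 1
0 0 1
1 0 0
1 1 1

After press 4 at (1,2):
1 0 0
0 1 0
1 0 1
1 1 1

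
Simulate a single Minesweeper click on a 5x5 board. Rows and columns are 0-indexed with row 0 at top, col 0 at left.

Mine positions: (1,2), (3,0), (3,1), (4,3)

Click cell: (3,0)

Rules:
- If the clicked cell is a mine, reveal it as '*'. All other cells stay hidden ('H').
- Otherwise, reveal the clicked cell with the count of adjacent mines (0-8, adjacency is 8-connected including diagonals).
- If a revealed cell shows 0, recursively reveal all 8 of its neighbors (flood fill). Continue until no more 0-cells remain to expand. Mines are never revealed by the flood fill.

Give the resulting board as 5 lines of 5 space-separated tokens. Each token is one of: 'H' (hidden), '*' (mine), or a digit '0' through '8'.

H H H H H
H H H H H
H H H H H
* H H H H
H H H H H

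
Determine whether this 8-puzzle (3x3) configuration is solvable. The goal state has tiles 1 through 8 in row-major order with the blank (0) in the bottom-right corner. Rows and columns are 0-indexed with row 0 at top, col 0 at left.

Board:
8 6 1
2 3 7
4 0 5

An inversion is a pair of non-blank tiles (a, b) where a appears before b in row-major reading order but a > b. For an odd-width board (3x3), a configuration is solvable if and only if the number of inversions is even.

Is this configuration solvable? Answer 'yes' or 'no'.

Inversions (pairs i<j in row-major order where tile[i] > tile[j] > 0): 14
14 is even, so the puzzle is solvable.

Answer: yes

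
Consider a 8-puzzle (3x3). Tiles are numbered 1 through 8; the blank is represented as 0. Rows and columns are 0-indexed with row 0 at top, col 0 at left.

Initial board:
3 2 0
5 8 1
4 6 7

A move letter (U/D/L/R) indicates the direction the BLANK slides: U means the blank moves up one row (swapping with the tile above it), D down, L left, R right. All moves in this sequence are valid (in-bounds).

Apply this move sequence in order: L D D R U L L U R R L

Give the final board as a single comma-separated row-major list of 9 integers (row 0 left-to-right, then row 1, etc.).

Answer: 8, 0, 2, 3, 5, 6, 4, 7, 1

Derivation:
After move 1 (L):
3 0 2
5 8 1
4 6 7

After move 2 (D):
3 8 2
5 0 1
4 6 7

After move 3 (D):
3 8 2
5 6 1
4 0 7

After move 4 (R):
3 8 2
5 6 1
4 7 0

After move 5 (U):
3 8 2
5 6 0
4 7 1

After move 6 (L):
3 8 2
5 0 6
4 7 1

After move 7 (L):
3 8 2
0 5 6
4 7 1

After move 8 (U):
0 8 2
3 5 6
4 7 1

After move 9 (R):
8 0 2
3 5 6
4 7 1

After move 10 (R):
8 2 0
3 5 6
4 7 1

After move 11 (L):
8 0 2
3 5 6
4 7 1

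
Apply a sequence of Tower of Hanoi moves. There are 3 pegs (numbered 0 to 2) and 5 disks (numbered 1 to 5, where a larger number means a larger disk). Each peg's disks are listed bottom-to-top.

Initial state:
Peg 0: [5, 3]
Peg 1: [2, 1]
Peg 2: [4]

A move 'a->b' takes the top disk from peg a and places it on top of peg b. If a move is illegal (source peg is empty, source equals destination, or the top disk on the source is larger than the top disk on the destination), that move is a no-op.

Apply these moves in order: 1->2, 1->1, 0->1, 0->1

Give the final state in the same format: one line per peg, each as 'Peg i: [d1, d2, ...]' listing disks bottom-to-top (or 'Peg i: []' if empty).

After move 1 (1->2):
Peg 0: [5, 3]
Peg 1: [2]
Peg 2: [4, 1]

After move 2 (1->1):
Peg 0: [5, 3]
Peg 1: [2]
Peg 2: [4, 1]

After move 3 (0->1):
Peg 0: [5, 3]
Peg 1: [2]
Peg 2: [4, 1]

After move 4 (0->1):
Peg 0: [5, 3]
Peg 1: [2]
Peg 2: [4, 1]

Answer: Peg 0: [5, 3]
Peg 1: [2]
Peg 2: [4, 1]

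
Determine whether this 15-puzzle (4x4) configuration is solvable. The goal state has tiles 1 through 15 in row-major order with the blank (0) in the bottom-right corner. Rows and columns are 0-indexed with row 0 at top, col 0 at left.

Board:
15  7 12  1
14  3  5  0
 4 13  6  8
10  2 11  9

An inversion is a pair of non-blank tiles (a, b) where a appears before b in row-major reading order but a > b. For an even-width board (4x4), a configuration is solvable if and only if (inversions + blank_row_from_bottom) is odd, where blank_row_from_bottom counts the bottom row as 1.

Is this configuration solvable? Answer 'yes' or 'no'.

Inversions: 55
Blank is in row 1 (0-indexed from top), which is row 3 counting from the bottom (bottom = 1).
55 + 3 = 58, which is even, so the puzzle is not solvable.

Answer: no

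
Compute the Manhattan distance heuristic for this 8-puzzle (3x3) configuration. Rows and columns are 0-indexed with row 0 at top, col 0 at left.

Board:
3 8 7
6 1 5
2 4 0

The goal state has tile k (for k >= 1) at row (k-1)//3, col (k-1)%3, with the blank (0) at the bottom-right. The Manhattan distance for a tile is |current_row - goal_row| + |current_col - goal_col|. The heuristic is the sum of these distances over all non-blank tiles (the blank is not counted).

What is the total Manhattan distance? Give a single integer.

Tile 3: (0,0)->(0,2) = 2
Tile 8: (0,1)->(2,1) = 2
Tile 7: (0,2)->(2,0) = 4
Tile 6: (1,0)->(1,2) = 2
Tile 1: (1,1)->(0,0) = 2
Tile 5: (1,2)->(1,1) = 1
Tile 2: (2,0)->(0,1) = 3
Tile 4: (2,1)->(1,0) = 2
Sum: 2 + 2 + 4 + 2 + 2 + 1 + 3 + 2 = 18

Answer: 18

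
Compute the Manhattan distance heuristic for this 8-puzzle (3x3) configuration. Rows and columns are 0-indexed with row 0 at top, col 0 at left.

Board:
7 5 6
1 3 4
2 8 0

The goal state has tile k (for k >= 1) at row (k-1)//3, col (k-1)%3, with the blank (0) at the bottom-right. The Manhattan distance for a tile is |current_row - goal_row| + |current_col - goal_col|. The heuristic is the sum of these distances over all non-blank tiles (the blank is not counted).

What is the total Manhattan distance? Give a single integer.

Tile 7: (0,0)->(2,0) = 2
Tile 5: (0,1)->(1,1) = 1
Tile 6: (0,2)->(1,2) = 1
Tile 1: (1,0)->(0,0) = 1
Tile 3: (1,1)->(0,2) = 2
Tile 4: (1,2)->(1,0) = 2
Tile 2: (2,0)->(0,1) = 3
Tile 8: (2,1)->(2,1) = 0
Sum: 2 + 1 + 1 + 1 + 2 + 2 + 3 + 0 = 12

Answer: 12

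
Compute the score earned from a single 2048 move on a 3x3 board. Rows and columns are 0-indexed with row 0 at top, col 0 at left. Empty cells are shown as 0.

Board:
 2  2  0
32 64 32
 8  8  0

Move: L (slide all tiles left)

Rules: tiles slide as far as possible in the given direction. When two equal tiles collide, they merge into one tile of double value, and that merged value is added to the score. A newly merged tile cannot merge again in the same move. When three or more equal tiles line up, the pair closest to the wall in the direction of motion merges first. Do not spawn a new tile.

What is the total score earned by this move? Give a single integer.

Slide left:
row 0: [2, 2, 0] -> [4, 0, 0]  score +4 (running 4)
row 1: [32, 64, 32] -> [32, 64, 32]  score +0 (running 4)
row 2: [8, 8, 0] -> [16, 0, 0]  score +16 (running 20)
Board after move:
 4  0  0
32 64 32
16  0  0

Answer: 20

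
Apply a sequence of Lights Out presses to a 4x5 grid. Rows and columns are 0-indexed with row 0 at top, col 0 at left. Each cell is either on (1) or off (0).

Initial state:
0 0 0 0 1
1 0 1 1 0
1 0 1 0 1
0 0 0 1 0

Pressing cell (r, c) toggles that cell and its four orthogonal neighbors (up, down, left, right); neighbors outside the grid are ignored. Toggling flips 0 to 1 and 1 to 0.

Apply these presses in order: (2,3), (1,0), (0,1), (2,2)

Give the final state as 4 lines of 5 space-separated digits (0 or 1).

After press 1 at (2,3):
0 0 0 0 1
1 0 1 0 0
1 0 0 1 0
0 0 0 0 0

After press 2 at (1,0):
1 0 0 0 1
0 1 1 0 0
0 0 0 1 0
0 0 0 0 0

After press 3 at (0,1):
0 1 1 0 1
0 0 1 0 0
0 0 0 1 0
0 0 0 0 0

After press 4 at (2,2):
0 1 1 0 1
0 0 0 0 0
0 1 1 0 0
0 0 1 0 0

Answer: 0 1 1 0 1
0 0 0 0 0
0 1 1 0 0
0 0 1 0 0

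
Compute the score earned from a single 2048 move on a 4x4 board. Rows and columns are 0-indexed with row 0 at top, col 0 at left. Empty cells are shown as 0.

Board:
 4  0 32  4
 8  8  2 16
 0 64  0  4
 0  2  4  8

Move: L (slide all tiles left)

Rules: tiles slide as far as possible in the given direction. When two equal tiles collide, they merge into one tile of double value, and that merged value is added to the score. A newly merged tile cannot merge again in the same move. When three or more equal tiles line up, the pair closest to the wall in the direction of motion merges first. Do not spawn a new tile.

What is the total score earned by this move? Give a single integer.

Slide left:
row 0: [4, 0, 32, 4] -> [4, 32, 4, 0]  score +0 (running 0)
row 1: [8, 8, 2, 16] -> [16, 2, 16, 0]  score +16 (running 16)
row 2: [0, 64, 0, 4] -> [64, 4, 0, 0]  score +0 (running 16)
row 3: [0, 2, 4, 8] -> [2, 4, 8, 0]  score +0 (running 16)
Board after move:
 4 32  4  0
16  2 16  0
64  4  0  0
 2  4  8  0

Answer: 16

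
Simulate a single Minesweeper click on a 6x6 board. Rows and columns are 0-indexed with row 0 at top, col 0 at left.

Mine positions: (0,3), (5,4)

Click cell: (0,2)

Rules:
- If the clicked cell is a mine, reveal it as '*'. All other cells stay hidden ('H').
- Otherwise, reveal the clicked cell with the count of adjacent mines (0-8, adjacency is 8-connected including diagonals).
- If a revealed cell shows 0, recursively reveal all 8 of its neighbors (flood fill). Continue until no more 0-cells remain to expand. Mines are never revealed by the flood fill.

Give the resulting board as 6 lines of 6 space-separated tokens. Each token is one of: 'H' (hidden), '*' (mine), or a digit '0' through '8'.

H H 1 H H H
H H H H H H
H H H H H H
H H H H H H
H H H H H H
H H H H H H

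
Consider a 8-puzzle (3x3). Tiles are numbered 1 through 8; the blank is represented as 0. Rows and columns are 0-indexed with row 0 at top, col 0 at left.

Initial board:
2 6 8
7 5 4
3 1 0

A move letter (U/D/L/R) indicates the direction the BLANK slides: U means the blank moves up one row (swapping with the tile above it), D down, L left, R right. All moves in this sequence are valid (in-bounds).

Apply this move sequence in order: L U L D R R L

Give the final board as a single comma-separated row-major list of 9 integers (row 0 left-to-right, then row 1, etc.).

After move 1 (L):
2 6 8
7 5 4
3 0 1

After move 2 (U):
2 6 8
7 0 4
3 5 1

After move 3 (L):
2 6 8
0 7 4
3 5 1

After move 4 (D):
2 6 8
3 7 4
0 5 1

After move 5 (R):
2 6 8
3 7 4
5 0 1

After move 6 (R):
2 6 8
3 7 4
5 1 0

After move 7 (L):
2 6 8
3 7 4
5 0 1

Answer: 2, 6, 8, 3, 7, 4, 5, 0, 1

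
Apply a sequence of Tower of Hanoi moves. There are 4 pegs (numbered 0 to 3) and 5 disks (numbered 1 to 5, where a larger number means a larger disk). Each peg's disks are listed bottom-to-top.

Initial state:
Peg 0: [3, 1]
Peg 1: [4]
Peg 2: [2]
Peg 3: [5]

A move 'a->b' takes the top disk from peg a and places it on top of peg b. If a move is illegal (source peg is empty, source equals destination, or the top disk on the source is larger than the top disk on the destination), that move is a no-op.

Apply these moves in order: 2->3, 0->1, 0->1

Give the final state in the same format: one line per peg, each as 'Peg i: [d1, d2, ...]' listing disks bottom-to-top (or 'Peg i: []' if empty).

Answer: Peg 0: [3]
Peg 1: [4, 1]
Peg 2: []
Peg 3: [5, 2]

Derivation:
After move 1 (2->3):
Peg 0: [3, 1]
Peg 1: [4]
Peg 2: []
Peg 3: [5, 2]

After move 2 (0->1):
Peg 0: [3]
Peg 1: [4, 1]
Peg 2: []
Peg 3: [5, 2]

After move 3 (0->1):
Peg 0: [3]
Peg 1: [4, 1]
Peg 2: []
Peg 3: [5, 2]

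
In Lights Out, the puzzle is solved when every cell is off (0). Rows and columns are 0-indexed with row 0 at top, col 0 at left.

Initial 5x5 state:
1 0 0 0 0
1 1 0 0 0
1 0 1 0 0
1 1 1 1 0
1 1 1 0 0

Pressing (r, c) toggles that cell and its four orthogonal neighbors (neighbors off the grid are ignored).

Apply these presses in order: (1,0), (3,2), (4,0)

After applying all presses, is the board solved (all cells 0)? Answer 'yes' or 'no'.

After press 1 at (1,0):
0 0 0 0 0
0 0 0 0 0
0 0 1 0 0
1 1 1 1 0
1 1 1 0 0

After press 2 at (3,2):
0 0 0 0 0
0 0 0 0 0
0 0 0 0 0
1 0 0 0 0
1 1 0 0 0

After press 3 at (4,0):
0 0 0 0 0
0 0 0 0 0
0 0 0 0 0
0 0 0 0 0
0 0 0 0 0

Lights still on: 0

Answer: yes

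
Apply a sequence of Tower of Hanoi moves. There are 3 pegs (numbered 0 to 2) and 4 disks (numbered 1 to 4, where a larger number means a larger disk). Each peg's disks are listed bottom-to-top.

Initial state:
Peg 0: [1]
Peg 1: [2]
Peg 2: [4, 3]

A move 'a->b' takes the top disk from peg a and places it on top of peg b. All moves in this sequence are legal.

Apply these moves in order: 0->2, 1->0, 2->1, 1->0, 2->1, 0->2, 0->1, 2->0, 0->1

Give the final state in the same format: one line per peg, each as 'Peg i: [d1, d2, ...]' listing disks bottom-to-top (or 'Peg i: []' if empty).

After move 1 (0->2):
Peg 0: []
Peg 1: [2]
Peg 2: [4, 3, 1]

After move 2 (1->0):
Peg 0: [2]
Peg 1: []
Peg 2: [4, 3, 1]

After move 3 (2->1):
Peg 0: [2]
Peg 1: [1]
Peg 2: [4, 3]

After move 4 (1->0):
Peg 0: [2, 1]
Peg 1: []
Peg 2: [4, 3]

After move 5 (2->1):
Peg 0: [2, 1]
Peg 1: [3]
Peg 2: [4]

After move 6 (0->2):
Peg 0: [2]
Peg 1: [3]
Peg 2: [4, 1]

After move 7 (0->1):
Peg 0: []
Peg 1: [3, 2]
Peg 2: [4, 1]

After move 8 (2->0):
Peg 0: [1]
Peg 1: [3, 2]
Peg 2: [4]

After move 9 (0->1):
Peg 0: []
Peg 1: [3, 2, 1]
Peg 2: [4]

Answer: Peg 0: []
Peg 1: [3, 2, 1]
Peg 2: [4]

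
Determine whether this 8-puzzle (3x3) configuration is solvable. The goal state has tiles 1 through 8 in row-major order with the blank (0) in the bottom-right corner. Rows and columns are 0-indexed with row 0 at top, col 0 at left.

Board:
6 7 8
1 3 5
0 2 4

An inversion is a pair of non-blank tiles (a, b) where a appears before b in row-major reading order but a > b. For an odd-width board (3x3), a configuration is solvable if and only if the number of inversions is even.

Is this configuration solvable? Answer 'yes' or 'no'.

Answer: yes

Derivation:
Inversions (pairs i<j in row-major order where tile[i] > tile[j] > 0): 18
18 is even, so the puzzle is solvable.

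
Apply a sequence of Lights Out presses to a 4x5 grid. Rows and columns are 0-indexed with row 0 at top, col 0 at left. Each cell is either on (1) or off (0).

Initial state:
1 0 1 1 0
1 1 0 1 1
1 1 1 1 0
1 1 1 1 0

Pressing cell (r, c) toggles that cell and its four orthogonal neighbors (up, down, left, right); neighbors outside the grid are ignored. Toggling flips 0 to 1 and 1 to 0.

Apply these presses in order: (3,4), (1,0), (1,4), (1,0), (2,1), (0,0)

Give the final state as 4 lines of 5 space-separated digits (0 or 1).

After press 1 at (3,4):
1 0 1 1 0
1 1 0 1 1
1 1 1 1 1
1 1 1 0 1

After press 2 at (1,0):
0 0 1 1 0
0 0 0 1 1
0 1 1 1 1
1 1 1 0 1

After press 3 at (1,4):
0 0 1 1 1
0 0 0 0 0
0 1 1 1 0
1 1 1 0 1

After press 4 at (1,0):
1 0 1 1 1
1 1 0 0 0
1 1 1 1 0
1 1 1 0 1

After press 5 at (2,1):
1 0 1 1 1
1 0 0 0 0
0 0 0 1 0
1 0 1 0 1

After press 6 at (0,0):
0 1 1 1 1
0 0 0 0 0
0 0 0 1 0
1 0 1 0 1

Answer: 0 1 1 1 1
0 0 0 0 0
0 0 0 1 0
1 0 1 0 1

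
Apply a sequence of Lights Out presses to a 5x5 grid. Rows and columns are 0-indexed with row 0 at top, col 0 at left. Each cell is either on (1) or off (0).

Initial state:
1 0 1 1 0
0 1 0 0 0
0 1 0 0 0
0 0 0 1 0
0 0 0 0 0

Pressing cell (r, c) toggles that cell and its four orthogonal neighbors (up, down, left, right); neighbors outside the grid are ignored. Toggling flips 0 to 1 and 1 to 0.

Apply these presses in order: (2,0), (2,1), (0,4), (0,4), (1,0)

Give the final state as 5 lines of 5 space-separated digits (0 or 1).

Answer: 0 0 1 1 0
0 1 0 0 0
1 1 1 0 0
1 1 0 1 0
0 0 0 0 0

Derivation:
After press 1 at (2,0):
1 0 1 1 0
1 1 0 0 0
1 0 0 0 0
1 0 0 1 0
0 0 0 0 0

After press 2 at (2,1):
1 0 1 1 0
1 0 0 0 0
0 1 1 0 0
1 1 0 1 0
0 0 0 0 0

After press 3 at (0,4):
1 0 1 0 1
1 0 0 0 1
0 1 1 0 0
1 1 0 1 0
0 0 0 0 0

After press 4 at (0,4):
1 0 1 1 0
1 0 0 0 0
0 1 1 0 0
1 1 0 1 0
0 0 0 0 0

After press 5 at (1,0):
0 0 1 1 0
0 1 0 0 0
1 1 1 0 0
1 1 0 1 0
0 0 0 0 0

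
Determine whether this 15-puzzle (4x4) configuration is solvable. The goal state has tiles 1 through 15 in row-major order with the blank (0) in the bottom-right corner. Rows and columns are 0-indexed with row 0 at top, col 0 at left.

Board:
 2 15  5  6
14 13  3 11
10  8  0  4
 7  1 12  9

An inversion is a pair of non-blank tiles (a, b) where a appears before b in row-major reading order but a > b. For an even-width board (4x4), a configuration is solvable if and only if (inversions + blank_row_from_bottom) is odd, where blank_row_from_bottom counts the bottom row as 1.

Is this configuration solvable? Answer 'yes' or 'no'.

Inversions: 57
Blank is in row 2 (0-indexed from top), which is row 2 counting from the bottom (bottom = 1).
57 + 2 = 59, which is odd, so the puzzle is solvable.

Answer: yes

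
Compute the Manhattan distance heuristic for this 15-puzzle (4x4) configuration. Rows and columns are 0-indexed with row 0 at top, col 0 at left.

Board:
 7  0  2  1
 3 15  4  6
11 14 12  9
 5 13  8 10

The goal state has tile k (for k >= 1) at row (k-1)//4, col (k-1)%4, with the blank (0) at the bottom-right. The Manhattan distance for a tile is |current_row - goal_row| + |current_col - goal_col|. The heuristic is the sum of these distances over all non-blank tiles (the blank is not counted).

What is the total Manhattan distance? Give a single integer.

Answer: 33

Derivation:
Tile 7: at (0,0), goal (1,2), distance |0-1|+|0-2| = 3
Tile 2: at (0,2), goal (0,1), distance |0-0|+|2-1| = 1
Tile 1: at (0,3), goal (0,0), distance |0-0|+|3-0| = 3
Tile 3: at (1,0), goal (0,2), distance |1-0|+|0-2| = 3
Tile 15: at (1,1), goal (3,2), distance |1-3|+|1-2| = 3
Tile 4: at (1,2), goal (0,3), distance |1-0|+|2-3| = 2
Tile 6: at (1,3), goal (1,1), distance |1-1|+|3-1| = 2
Tile 11: at (2,0), goal (2,2), distance |2-2|+|0-2| = 2
Tile 14: at (2,1), goal (3,1), distance |2-3|+|1-1| = 1
Tile 12: at (2,2), goal (2,3), distance |2-2|+|2-3| = 1
Tile 9: at (2,3), goal (2,0), distance |2-2|+|3-0| = 3
Tile 5: at (3,0), goal (1,0), distance |3-1|+|0-0| = 2
Tile 13: at (3,1), goal (3,0), distance |3-3|+|1-0| = 1
Tile 8: at (3,2), goal (1,3), distance |3-1|+|2-3| = 3
Tile 10: at (3,3), goal (2,1), distance |3-2|+|3-1| = 3
Sum: 3 + 1 + 3 + 3 + 3 + 2 + 2 + 2 + 1 + 1 + 3 + 2 + 1 + 3 + 3 = 33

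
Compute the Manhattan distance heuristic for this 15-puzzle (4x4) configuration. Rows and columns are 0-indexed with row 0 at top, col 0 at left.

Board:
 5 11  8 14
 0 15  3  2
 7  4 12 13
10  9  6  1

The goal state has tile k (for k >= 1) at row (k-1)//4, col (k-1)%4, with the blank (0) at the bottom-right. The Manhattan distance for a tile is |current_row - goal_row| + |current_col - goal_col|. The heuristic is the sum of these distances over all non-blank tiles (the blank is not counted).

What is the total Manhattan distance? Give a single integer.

Tile 5: at (0,0), goal (1,0), distance |0-1|+|0-0| = 1
Tile 11: at (0,1), goal (2,2), distance |0-2|+|1-2| = 3
Tile 8: at (0,2), goal (1,3), distance |0-1|+|2-3| = 2
Tile 14: at (0,3), goal (3,1), distance |0-3|+|3-1| = 5
Tile 15: at (1,1), goal (3,2), distance |1-3|+|1-2| = 3
Tile 3: at (1,2), goal (0,2), distance |1-0|+|2-2| = 1
Tile 2: at (1,3), goal (0,1), distance |1-0|+|3-1| = 3
Tile 7: at (2,0), goal (1,2), distance |2-1|+|0-2| = 3
Tile 4: at (2,1), goal (0,3), distance |2-0|+|1-3| = 4
Tile 12: at (2,2), goal (2,3), distance |2-2|+|2-3| = 1
Tile 13: at (2,3), goal (3,0), distance |2-3|+|3-0| = 4
Tile 10: at (3,0), goal (2,1), distance |3-2|+|0-1| = 2
Tile 9: at (3,1), goal (2,0), distance |3-2|+|1-0| = 2
Tile 6: at (3,2), goal (1,1), distance |3-1|+|2-1| = 3
Tile 1: at (3,3), goal (0,0), distance |3-0|+|3-0| = 6
Sum: 1 + 3 + 2 + 5 + 3 + 1 + 3 + 3 + 4 + 1 + 4 + 2 + 2 + 3 + 6 = 43

Answer: 43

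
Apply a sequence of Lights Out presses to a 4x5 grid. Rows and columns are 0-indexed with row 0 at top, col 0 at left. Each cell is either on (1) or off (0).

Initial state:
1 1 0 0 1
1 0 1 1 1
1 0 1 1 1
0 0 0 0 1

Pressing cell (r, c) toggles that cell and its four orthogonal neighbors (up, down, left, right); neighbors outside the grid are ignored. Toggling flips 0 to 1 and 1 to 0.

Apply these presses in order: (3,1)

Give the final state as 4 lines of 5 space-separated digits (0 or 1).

After press 1 at (3,1):
1 1 0 0 1
1 0 1 1 1
1 1 1 1 1
1 1 1 0 1

Answer: 1 1 0 0 1
1 0 1 1 1
1 1 1 1 1
1 1 1 0 1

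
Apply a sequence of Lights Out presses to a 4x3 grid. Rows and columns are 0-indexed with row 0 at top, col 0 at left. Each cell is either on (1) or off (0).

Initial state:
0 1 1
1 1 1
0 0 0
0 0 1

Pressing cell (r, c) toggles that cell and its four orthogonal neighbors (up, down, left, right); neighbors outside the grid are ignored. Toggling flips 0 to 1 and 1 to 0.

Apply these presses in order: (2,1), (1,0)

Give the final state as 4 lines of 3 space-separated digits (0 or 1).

After press 1 at (2,1):
0 1 1
1 0 1
1 1 1
0 1 1

After press 2 at (1,0):
1 1 1
0 1 1
0 1 1
0 1 1

Answer: 1 1 1
0 1 1
0 1 1
0 1 1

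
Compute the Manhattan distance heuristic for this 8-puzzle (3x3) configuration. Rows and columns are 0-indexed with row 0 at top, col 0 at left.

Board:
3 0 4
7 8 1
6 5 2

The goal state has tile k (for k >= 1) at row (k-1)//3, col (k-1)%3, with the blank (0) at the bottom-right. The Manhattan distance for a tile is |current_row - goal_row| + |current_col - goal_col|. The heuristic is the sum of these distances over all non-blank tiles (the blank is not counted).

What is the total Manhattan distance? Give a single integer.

Tile 3: at (0,0), goal (0,2), distance |0-0|+|0-2| = 2
Tile 4: at (0,2), goal (1,0), distance |0-1|+|2-0| = 3
Tile 7: at (1,0), goal (2,0), distance |1-2|+|0-0| = 1
Tile 8: at (1,1), goal (2,1), distance |1-2|+|1-1| = 1
Tile 1: at (1,2), goal (0,0), distance |1-0|+|2-0| = 3
Tile 6: at (2,0), goal (1,2), distance |2-1|+|0-2| = 3
Tile 5: at (2,1), goal (1,1), distance |2-1|+|1-1| = 1
Tile 2: at (2,2), goal (0,1), distance |2-0|+|2-1| = 3
Sum: 2 + 3 + 1 + 1 + 3 + 3 + 1 + 3 = 17

Answer: 17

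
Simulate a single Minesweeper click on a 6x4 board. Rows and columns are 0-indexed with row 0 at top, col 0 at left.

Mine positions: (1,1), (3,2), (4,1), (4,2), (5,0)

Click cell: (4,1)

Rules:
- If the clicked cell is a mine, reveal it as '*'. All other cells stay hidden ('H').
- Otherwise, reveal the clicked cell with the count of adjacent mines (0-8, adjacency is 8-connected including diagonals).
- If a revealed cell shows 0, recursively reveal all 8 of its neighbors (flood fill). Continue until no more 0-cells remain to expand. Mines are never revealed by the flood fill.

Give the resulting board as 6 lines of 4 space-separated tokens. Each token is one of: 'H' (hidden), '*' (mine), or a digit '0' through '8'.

H H H H
H H H H
H H H H
H H H H
H * H H
H H H H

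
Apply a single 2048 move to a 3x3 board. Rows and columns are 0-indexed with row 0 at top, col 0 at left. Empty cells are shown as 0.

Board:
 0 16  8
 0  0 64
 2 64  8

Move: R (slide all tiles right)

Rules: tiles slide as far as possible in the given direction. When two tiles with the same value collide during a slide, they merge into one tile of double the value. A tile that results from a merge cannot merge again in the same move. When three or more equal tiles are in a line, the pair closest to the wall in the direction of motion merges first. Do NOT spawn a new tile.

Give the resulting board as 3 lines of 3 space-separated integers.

Slide right:
row 0: [0, 16, 8] -> [0, 16, 8]
row 1: [0, 0, 64] -> [0, 0, 64]
row 2: [2, 64, 8] -> [2, 64, 8]

Answer:  0 16  8
 0  0 64
 2 64  8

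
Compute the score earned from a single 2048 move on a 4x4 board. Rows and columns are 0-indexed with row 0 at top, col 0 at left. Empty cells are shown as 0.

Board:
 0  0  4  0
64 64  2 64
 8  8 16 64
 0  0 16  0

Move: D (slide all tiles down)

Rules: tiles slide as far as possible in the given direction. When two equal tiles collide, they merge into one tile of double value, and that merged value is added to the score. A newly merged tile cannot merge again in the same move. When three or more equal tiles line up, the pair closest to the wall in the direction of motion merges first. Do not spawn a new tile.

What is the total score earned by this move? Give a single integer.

Answer: 160

Derivation:
Slide down:
col 0: [0, 64, 8, 0] -> [0, 0, 64, 8]  score +0 (running 0)
col 1: [0, 64, 8, 0] -> [0, 0, 64, 8]  score +0 (running 0)
col 2: [4, 2, 16, 16] -> [0, 4, 2, 32]  score +32 (running 32)
col 3: [0, 64, 64, 0] -> [0, 0, 0, 128]  score +128 (running 160)
Board after move:
  0   0   0   0
  0   0   4   0
 64  64   2   0
  8   8  32 128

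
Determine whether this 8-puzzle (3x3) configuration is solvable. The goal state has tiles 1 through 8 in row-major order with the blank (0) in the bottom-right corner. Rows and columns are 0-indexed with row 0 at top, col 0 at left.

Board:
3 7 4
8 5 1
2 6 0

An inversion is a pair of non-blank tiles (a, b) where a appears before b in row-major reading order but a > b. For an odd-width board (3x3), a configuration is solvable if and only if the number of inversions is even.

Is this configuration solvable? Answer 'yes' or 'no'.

Answer: no

Derivation:
Inversions (pairs i<j in row-major order where tile[i] > tile[j] > 0): 15
15 is odd, so the puzzle is not solvable.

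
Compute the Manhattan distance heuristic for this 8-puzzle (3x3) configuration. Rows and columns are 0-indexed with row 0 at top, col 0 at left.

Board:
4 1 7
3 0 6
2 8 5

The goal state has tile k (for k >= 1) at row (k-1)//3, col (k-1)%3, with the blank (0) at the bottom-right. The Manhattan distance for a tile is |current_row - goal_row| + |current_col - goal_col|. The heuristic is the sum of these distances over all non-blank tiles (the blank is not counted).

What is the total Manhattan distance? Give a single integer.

Tile 4: (0,0)->(1,0) = 1
Tile 1: (0,1)->(0,0) = 1
Tile 7: (0,2)->(2,0) = 4
Tile 3: (1,0)->(0,2) = 3
Tile 6: (1,2)->(1,2) = 0
Tile 2: (2,0)->(0,1) = 3
Tile 8: (2,1)->(2,1) = 0
Tile 5: (2,2)->(1,1) = 2
Sum: 1 + 1 + 4 + 3 + 0 + 3 + 0 + 2 = 14

Answer: 14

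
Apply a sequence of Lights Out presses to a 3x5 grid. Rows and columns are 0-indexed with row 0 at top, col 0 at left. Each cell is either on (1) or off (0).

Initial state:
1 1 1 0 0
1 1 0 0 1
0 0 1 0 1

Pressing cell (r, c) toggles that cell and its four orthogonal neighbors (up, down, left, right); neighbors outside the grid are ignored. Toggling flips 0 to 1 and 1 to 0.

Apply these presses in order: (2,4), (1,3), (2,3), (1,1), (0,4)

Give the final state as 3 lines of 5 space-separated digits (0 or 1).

After press 1 at (2,4):
1 1 1 0 0
1 1 0 0 0
0 0 1 1 0

After press 2 at (1,3):
1 1 1 1 0
1 1 1 1 1
0 0 1 0 0

After press 3 at (2,3):
1 1 1 1 0
1 1 1 0 1
0 0 0 1 1

After press 4 at (1,1):
1 0 1 1 0
0 0 0 0 1
0 1 0 1 1

After press 5 at (0,4):
1 0 1 0 1
0 0 0 0 0
0 1 0 1 1

Answer: 1 0 1 0 1
0 0 0 0 0
0 1 0 1 1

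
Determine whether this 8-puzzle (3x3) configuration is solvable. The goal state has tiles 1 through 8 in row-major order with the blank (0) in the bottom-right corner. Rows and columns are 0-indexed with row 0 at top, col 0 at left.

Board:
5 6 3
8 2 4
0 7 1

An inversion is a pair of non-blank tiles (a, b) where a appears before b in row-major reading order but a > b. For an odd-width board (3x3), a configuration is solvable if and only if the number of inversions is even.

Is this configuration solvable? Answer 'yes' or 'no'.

Inversions (pairs i<j in row-major order where tile[i] > tile[j] > 0): 17
17 is odd, so the puzzle is not solvable.

Answer: no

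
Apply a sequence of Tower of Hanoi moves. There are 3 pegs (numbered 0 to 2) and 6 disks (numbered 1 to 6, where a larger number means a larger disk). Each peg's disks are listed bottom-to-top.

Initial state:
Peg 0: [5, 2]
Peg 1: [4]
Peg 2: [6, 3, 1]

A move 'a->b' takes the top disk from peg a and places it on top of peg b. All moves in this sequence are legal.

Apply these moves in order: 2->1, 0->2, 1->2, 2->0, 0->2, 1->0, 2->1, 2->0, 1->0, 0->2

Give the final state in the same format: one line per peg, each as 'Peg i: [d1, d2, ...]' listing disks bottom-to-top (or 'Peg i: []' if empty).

Answer: Peg 0: [5, 4, 2]
Peg 1: []
Peg 2: [6, 3, 1]

Derivation:
After move 1 (2->1):
Peg 0: [5, 2]
Peg 1: [4, 1]
Peg 2: [6, 3]

After move 2 (0->2):
Peg 0: [5]
Peg 1: [4, 1]
Peg 2: [6, 3, 2]

After move 3 (1->2):
Peg 0: [5]
Peg 1: [4]
Peg 2: [6, 3, 2, 1]

After move 4 (2->0):
Peg 0: [5, 1]
Peg 1: [4]
Peg 2: [6, 3, 2]

After move 5 (0->2):
Peg 0: [5]
Peg 1: [4]
Peg 2: [6, 3, 2, 1]

After move 6 (1->0):
Peg 0: [5, 4]
Peg 1: []
Peg 2: [6, 3, 2, 1]

After move 7 (2->1):
Peg 0: [5, 4]
Peg 1: [1]
Peg 2: [6, 3, 2]

After move 8 (2->0):
Peg 0: [5, 4, 2]
Peg 1: [1]
Peg 2: [6, 3]

After move 9 (1->0):
Peg 0: [5, 4, 2, 1]
Peg 1: []
Peg 2: [6, 3]

After move 10 (0->2):
Peg 0: [5, 4, 2]
Peg 1: []
Peg 2: [6, 3, 1]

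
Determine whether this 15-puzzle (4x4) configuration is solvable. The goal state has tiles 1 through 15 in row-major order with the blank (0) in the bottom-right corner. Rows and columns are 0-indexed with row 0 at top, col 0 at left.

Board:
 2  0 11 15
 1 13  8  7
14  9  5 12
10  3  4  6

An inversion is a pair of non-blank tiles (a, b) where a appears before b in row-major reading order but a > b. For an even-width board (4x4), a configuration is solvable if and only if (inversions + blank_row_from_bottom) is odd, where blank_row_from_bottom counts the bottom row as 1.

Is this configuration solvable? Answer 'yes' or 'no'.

Answer: no

Derivation:
Inversions: 60
Blank is in row 0 (0-indexed from top), which is row 4 counting from the bottom (bottom = 1).
60 + 4 = 64, which is even, so the puzzle is not solvable.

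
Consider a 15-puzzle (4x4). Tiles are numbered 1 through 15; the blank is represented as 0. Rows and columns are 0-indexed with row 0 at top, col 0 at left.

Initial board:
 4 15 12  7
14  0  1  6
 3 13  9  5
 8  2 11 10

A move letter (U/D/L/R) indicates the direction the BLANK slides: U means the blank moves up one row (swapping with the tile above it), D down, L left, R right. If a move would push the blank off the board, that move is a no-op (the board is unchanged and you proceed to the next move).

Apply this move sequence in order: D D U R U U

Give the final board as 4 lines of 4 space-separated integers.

Answer:  4 15  0  7
14 13 12  6
 3  9  1  5
 8  2 11 10

Derivation:
After move 1 (D):
 4 15 12  7
14 13  1  6
 3  0  9  5
 8  2 11 10

After move 2 (D):
 4 15 12  7
14 13  1  6
 3  2  9  5
 8  0 11 10

After move 3 (U):
 4 15 12  7
14 13  1  6
 3  0  9  5
 8  2 11 10

After move 4 (R):
 4 15 12  7
14 13  1  6
 3  9  0  5
 8  2 11 10

After move 5 (U):
 4 15 12  7
14 13  0  6
 3  9  1  5
 8  2 11 10

After move 6 (U):
 4 15  0  7
14 13 12  6
 3  9  1  5
 8  2 11 10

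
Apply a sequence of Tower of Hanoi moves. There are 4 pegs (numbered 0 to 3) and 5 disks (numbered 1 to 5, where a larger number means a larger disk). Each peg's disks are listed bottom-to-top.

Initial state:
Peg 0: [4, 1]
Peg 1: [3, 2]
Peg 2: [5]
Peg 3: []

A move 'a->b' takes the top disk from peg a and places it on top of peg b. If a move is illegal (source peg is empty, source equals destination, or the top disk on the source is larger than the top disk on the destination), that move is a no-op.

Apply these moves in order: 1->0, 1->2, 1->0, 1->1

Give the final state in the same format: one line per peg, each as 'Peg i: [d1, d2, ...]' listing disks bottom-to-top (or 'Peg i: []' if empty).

Answer: Peg 0: [4, 1]
Peg 1: [3]
Peg 2: [5, 2]
Peg 3: []

Derivation:
After move 1 (1->0):
Peg 0: [4, 1]
Peg 1: [3, 2]
Peg 2: [5]
Peg 3: []

After move 2 (1->2):
Peg 0: [4, 1]
Peg 1: [3]
Peg 2: [5, 2]
Peg 3: []

After move 3 (1->0):
Peg 0: [4, 1]
Peg 1: [3]
Peg 2: [5, 2]
Peg 3: []

After move 4 (1->1):
Peg 0: [4, 1]
Peg 1: [3]
Peg 2: [5, 2]
Peg 3: []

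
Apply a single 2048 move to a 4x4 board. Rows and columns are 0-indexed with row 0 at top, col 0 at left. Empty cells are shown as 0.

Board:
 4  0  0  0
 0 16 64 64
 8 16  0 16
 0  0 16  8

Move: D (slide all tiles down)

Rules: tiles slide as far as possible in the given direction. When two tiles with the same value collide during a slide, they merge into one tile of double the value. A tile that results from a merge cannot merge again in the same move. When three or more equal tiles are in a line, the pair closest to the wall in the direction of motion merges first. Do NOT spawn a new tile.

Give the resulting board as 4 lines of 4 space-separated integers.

Answer:  0  0  0  0
 0  0  0 64
 4  0 64 16
 8 32 16  8

Derivation:
Slide down:
col 0: [4, 0, 8, 0] -> [0, 0, 4, 8]
col 1: [0, 16, 16, 0] -> [0, 0, 0, 32]
col 2: [0, 64, 0, 16] -> [0, 0, 64, 16]
col 3: [0, 64, 16, 8] -> [0, 64, 16, 8]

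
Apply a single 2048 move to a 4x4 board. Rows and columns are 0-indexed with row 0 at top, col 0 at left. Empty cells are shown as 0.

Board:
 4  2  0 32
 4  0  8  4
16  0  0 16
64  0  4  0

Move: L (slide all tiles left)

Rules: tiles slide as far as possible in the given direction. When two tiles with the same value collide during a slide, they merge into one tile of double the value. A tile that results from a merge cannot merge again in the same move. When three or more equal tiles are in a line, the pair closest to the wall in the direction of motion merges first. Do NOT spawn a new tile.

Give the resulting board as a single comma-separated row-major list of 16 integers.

Answer: 4, 2, 32, 0, 4, 8, 4, 0, 32, 0, 0, 0, 64, 4, 0, 0

Derivation:
Slide left:
row 0: [4, 2, 0, 32] -> [4, 2, 32, 0]
row 1: [4, 0, 8, 4] -> [4, 8, 4, 0]
row 2: [16, 0, 0, 16] -> [32, 0, 0, 0]
row 3: [64, 0, 4, 0] -> [64, 4, 0, 0]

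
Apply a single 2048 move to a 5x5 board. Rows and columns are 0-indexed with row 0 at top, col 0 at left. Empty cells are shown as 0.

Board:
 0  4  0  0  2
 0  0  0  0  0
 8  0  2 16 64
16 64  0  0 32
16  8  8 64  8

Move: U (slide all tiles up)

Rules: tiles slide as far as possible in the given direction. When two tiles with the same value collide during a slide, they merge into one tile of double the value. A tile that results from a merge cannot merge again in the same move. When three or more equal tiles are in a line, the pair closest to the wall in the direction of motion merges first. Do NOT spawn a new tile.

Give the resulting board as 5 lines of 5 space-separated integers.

Answer:  8  4  2 16  2
32 64  8 64 64
 0  8  0  0 32
 0  0  0  0  8
 0  0  0  0  0

Derivation:
Slide up:
col 0: [0, 0, 8, 16, 16] -> [8, 32, 0, 0, 0]
col 1: [4, 0, 0, 64, 8] -> [4, 64, 8, 0, 0]
col 2: [0, 0, 2, 0, 8] -> [2, 8, 0, 0, 0]
col 3: [0, 0, 16, 0, 64] -> [16, 64, 0, 0, 0]
col 4: [2, 0, 64, 32, 8] -> [2, 64, 32, 8, 0]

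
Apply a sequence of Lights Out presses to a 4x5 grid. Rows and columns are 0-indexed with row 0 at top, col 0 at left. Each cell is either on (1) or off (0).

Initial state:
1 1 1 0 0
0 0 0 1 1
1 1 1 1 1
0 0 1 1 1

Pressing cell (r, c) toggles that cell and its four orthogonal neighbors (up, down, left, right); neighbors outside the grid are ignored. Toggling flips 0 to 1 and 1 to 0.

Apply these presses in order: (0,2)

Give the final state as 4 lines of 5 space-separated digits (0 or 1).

After press 1 at (0,2):
1 0 0 1 0
0 0 1 1 1
1 1 1 1 1
0 0 1 1 1

Answer: 1 0 0 1 0
0 0 1 1 1
1 1 1 1 1
0 0 1 1 1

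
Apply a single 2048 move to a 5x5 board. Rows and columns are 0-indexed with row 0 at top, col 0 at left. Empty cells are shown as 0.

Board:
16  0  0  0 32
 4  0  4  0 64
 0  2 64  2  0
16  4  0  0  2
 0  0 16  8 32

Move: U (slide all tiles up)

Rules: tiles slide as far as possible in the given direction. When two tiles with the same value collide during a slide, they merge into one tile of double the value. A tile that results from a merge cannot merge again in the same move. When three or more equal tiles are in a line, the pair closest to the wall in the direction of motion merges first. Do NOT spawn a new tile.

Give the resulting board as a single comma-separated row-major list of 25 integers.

Answer: 16, 2, 4, 2, 32, 4, 4, 64, 8, 64, 16, 0, 16, 0, 2, 0, 0, 0, 0, 32, 0, 0, 0, 0, 0

Derivation:
Slide up:
col 0: [16, 4, 0, 16, 0] -> [16, 4, 16, 0, 0]
col 1: [0, 0, 2, 4, 0] -> [2, 4, 0, 0, 0]
col 2: [0, 4, 64, 0, 16] -> [4, 64, 16, 0, 0]
col 3: [0, 0, 2, 0, 8] -> [2, 8, 0, 0, 0]
col 4: [32, 64, 0, 2, 32] -> [32, 64, 2, 32, 0]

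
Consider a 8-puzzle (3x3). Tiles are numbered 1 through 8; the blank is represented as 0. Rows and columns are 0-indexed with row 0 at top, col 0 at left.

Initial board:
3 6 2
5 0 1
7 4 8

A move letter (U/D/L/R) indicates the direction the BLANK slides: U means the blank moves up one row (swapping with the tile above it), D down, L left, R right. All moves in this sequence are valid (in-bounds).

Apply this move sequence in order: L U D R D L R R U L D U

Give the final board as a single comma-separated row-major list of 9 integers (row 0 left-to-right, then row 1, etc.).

After move 1 (L):
3 6 2
0 5 1
7 4 8

After move 2 (U):
0 6 2
3 5 1
7 4 8

After move 3 (D):
3 6 2
0 5 1
7 4 8

After move 4 (R):
3 6 2
5 0 1
7 4 8

After move 5 (D):
3 6 2
5 4 1
7 0 8

After move 6 (L):
3 6 2
5 4 1
0 7 8

After move 7 (R):
3 6 2
5 4 1
7 0 8

After move 8 (R):
3 6 2
5 4 1
7 8 0

After move 9 (U):
3 6 2
5 4 0
7 8 1

After move 10 (L):
3 6 2
5 0 4
7 8 1

After move 11 (D):
3 6 2
5 8 4
7 0 1

After move 12 (U):
3 6 2
5 0 4
7 8 1

Answer: 3, 6, 2, 5, 0, 4, 7, 8, 1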